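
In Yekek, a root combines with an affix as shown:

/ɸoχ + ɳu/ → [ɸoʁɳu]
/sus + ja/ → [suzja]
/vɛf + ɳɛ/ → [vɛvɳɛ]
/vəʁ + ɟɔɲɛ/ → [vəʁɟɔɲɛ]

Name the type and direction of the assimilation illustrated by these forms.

regressive voicing assimilation

Underlying /χ/ is realised as [ʁ] next to /ɳ/; /ɳ/ itself does not change.
/χ/ is voiceless while /ɳ/ is voiced; the output [ʁ] is voiced, matching the trigger — so the feature that spreads is voicing.
Place and manner are unchanged, so the assimilation is partial, not total.
The same holds elsewhere in the data: /s/ → [z] before /j/ (voiceless → voiced, matching voiced); /f/ → [v] before /ɳ/ (voiceless → voiced, matching voiced) — only voicing changes, and always toward the following segment.
Nothing changes in [vəʁɟɔɲɛ]: there the adjacent consonants already agree in voicing (/ʁ/ and /ɟ/ are both voiced), so this form is consistent with the same rule.
Since the segment that changes precedes the conditioning segment, the assimilation is regressive.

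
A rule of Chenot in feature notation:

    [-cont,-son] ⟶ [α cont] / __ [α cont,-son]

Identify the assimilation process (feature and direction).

regressive manner assimilation

The shared variable α links the value of [cont] on the target to that of the neighbouring obstruent. [cont] distinguishes stops from fricatives — a manner-of-articulation feature — so this is manner assimilation.
The conditioning segment sits to the right of the focus bar, meaning the trigger follows the segment that changes — regressive assimilation.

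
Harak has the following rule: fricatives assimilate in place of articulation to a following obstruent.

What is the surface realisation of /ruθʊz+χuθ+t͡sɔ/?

The rule targets /z/ (voiced alveolar fricative), which sits before the trigger /χ/ (uvular).
The voiced uvular fricative is [ʁ], so /z/ → [ʁ].
At the second juncture, /θ/ likewise becomes [s] adjacent to /t͡s/.

[ruθʊʁχust͡sɔ]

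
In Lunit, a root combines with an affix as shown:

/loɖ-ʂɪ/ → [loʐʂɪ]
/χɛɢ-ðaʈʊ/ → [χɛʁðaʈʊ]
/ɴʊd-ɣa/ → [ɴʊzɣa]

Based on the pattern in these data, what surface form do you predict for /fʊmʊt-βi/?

[fʊmʊsβi]

The data show regressive manner assimilation: /ɖ/ → [ʐ] before /ʂ/; /ɢ/ → [ʁ] before /ð/; /d/ → [z] before /ɣ/. In each pair only manner changes, matching the following consonant, while place and voice stay constant.
The rule targets /t/ (voiceless alveolar stop), which sits before the trigger /β/ (fricative).
Changing only its manner to fricative gives [s] — the voiceless alveolar fricative.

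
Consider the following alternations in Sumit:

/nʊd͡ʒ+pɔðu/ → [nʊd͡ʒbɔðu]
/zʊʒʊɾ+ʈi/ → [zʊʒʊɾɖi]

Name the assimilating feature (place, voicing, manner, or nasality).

voicing

Underlying /p/ is realised as [b] next to /d͡ʒ/; /d͡ʒ/ itself does not change.
/p/ is voiceless while /d͡ʒ/ is voiced; the output [b] is voiced, matching the trigger — so the feature that spreads is voicing.
The other alternating form patterns the same way: /ʈ/ → [ɖ] after /ɾ/ (voiceless → voiced, matching voiced) — only voicing changes, and always toward the preceding segment.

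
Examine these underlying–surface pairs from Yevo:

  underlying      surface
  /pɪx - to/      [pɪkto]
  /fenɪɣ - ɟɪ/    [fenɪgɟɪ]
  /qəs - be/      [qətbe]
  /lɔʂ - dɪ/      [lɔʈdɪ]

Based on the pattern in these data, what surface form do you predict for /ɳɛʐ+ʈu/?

The data show regressive manner assimilation: /x/ → [k] before /t/; /ɣ/ → [g] before /ɟ/; /s/ → [t] before /b/; /ʂ/ → [ʈ] before /d/. In each pair only manner changes, matching the following consonant, while place and voice stay constant.
/ʐ/ is a voiced retroflex fricative. The following trigger /ʈ/ is a stop, so /ʐ/ must become a stop as well.
The voiced retroflex stop is [ɖ], so /ʐ/ → [ɖ].

[ɳɛɖʈu]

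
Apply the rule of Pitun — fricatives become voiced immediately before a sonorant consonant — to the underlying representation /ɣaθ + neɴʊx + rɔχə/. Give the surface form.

[ɣaðneɴʊɣrɔχə]

/θ/ is a voiceless dental fricative. The following trigger /n/ is voiced, so /θ/ must become voiced as well.
The voiced dental fricative is [ð], so /θ/ → [ð].
The same rule applies at the second boundary: /x/ → [ɣ] next to /r/.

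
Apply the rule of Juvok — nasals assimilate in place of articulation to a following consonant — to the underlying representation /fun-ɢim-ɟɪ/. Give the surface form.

[fuɴɢiɲɟɪ]

The rule targets /n/ (voiced alveolar nasal), which sits before the trigger /ɢ/ (uvular).
Changing only its place to uvular gives [ɴ] — the voiced uvular nasal.
At the second juncture, /m/ likewise becomes [ɲ] adjacent to /ɟ/.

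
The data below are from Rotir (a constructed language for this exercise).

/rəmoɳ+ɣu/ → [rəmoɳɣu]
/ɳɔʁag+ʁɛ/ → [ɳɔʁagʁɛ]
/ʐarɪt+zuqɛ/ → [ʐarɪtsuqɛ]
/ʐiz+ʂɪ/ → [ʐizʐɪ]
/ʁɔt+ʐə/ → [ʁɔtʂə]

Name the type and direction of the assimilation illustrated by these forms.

progressive voicing assimilation

The segment that alternates is /z/, which surfaces as [s] when adjacent to /t/.
/z/ is voiced while /t/ is voiceless; the output [s] is voiceless, matching the trigger — so the feature that spreads is voicing.
Place and manner are unchanged, so the assimilation is partial, not total.
The same holds elsewhere in the data: /ʂ/ → [ʐ] after /z/ (voiceless → voiced, matching voiced); /ʐ/ → [ʂ] after /t/ (voiced → voiceless, matching voiceless) — only voicing changes, and always toward the preceding segment.
Nothing changes in [rəmoɳɣu], [ɳɔʁagʁɛ]: there the adjacent consonants already agree in voicing (/ɣ/ and /ɳ/ are both voiced; /ʁ/ and /g/ are both voiced), so these forms are consistent with the same rule.
Since the segment that changes follows the conditioning segment, the assimilation is progressive.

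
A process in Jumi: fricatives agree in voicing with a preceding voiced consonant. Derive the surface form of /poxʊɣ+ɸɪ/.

[poxʊɣβɪ]

The rule targets /ɸ/ (voiceless bilabial fricative), which sits after the trigger /ɣ/ (voiced).
Changing only its voicing to voiced gives [β] — the voiced bilabial fricative.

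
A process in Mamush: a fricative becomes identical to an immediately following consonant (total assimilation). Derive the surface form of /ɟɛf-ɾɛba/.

/f/ is the segment targeted by the rule; it sits immediately before /ɾ/, so it assimilates completely and surfaces as [ɾ].

[ɟɛɾɾɛba]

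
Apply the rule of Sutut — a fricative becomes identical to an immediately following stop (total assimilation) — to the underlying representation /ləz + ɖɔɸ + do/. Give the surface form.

[ləɖɖɔddo]

/z/ is the segment targeted by the rule; it sits immediately before /ɖ/, so it assimilates completely and surfaces as [ɖ].
The same rule applies at the second boundary: /ɸ/ → [d] next to /d/.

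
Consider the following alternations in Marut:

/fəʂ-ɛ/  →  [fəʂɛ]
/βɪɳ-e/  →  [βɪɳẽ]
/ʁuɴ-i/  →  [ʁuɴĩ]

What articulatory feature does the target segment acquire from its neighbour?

nasality

The vowel /e/ surfaces as nasalised [ẽ] next to the preceding nasal /ɳ/ — it has acquired the [+nasal] feature of its neighbour.
The other form shows the same pattern: /i/ → [ĩ] after /ɴ/ — each time a vowel is nasalised next to a preceding nasal.
No change occurs in [fəʂɛ] because the vowel at the boundary is adjacent to an oral consonant, not a nasal (/ɛ/ next to /ʂ/).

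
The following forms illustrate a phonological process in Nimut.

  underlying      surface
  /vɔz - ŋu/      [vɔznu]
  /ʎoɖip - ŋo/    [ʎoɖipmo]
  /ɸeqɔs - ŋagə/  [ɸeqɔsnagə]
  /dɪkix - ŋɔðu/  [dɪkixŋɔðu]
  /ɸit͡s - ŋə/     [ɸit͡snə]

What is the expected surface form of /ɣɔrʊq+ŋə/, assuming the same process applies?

[ɣɔrʊqɴə]

The data show progressive place assimilation: /ŋ/ → [n] after /z/; /ŋ/ → [m] after /p/; /ŋ/ → [n] after /s/; /ŋ/ → [n] after /t͡s/. In each pair only place changes, matching the preceding consonant, while manner and voice stay constant.
Nothing changes in [dɪkixŋɔðu]: there the adjacent consonants already agree in place (/ŋ/ and /x/ are both velar), so this form is consistent with the same rule.
/ŋ/ is a voiced velar nasal. The preceding trigger /q/ is uvular, so /ŋ/ must become uvular as well.
Changing only its place to uvular gives [ɴ] — the voiced uvular nasal.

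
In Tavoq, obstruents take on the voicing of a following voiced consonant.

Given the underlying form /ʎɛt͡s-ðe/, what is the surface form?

[ʎɛd͡zðe]

/t͡s/ is a voiceless alveolar affricate. The following trigger /ð/ is voiced, so /t͡s/ must become voiced as well.
The voiced alveolar affricate is [d͡z], so /t͡s/ → [d͡z].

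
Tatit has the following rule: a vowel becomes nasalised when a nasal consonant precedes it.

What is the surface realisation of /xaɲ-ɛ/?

[xaɲɛ̃]

The vowel /ɛ/ is adjacent to the preceding nasal /ɲ/, so it acquires [+nasal] and surfaces as [ɛ̃].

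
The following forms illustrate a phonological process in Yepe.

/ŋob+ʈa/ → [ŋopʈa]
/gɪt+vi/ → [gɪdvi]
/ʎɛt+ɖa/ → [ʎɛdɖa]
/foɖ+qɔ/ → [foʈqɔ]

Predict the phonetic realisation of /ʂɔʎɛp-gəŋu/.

[ʂɔʎɛbgəŋu]

The data show regressive voicing assimilation: /b/ → [p] before /ʈ/; /t/ → [d] before /v/; /t/ → [d] before /ɖ/; /ɖ/ → [ʈ] before /q/. In each pair only voicing changes, matching the following consonant, while place and manner stay constant.
The rule targets /p/ (voiceless bilabial stop), which sits before the trigger /g/ (voiced).
Changing only its voicing to voiced gives [b] — the voiced bilabial stop.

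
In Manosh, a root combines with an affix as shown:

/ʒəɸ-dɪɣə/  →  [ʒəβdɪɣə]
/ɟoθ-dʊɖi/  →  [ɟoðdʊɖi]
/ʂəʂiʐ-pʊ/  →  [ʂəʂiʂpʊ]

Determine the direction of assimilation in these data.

regressive

The segment that alternates is /ɸ/, which surfaces as [β] when adjacent to /d/.
/ɸ/ is voiceless while /d/ is voiced; the output [β] is voiced, matching the trigger — so the feature that spreads is voicing.
The other alternating forms pattern the same way: /θ/ → [ð] before /d/ (voiceless → voiced, matching voiced); /ʐ/ → [ʂ] before /p/ (voiced → voiceless, matching voiceless) — only voicing changes, and always toward the following segment.
The trigger is the following segment, so the direction is regressive (anticipatory).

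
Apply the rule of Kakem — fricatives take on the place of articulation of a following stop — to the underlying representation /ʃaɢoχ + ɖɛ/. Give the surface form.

[ʃaɢoʂɖɛ]

The rule targets /χ/ (voiceless uvular fricative), which sits before the trigger /ɖ/ (retroflex).
A voiceless retroflex fricative is [ʂ], so the surface segment is [ʂ].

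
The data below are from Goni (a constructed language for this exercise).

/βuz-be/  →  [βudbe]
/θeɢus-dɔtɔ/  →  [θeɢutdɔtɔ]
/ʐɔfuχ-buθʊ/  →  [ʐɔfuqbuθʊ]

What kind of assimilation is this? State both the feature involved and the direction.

regressive manner assimilation

The segment that alternates is /z/, which surfaces as [d] when adjacent to /b/.
/z/ is a fricative while /b/ is a stop; the output [d] is a stop, matching the trigger — so the feature that spreads is manner.
Place and voice are unchanged, so the assimilation is partial, not total.
Checking the remaining alternations: /s/ → [t] before /d/ (fricative → stop, matching a stop); /χ/ → [q] before /b/ (fricative → stop, matching a stop) — only manner changes, and always toward the following segment.
The trigger is the following segment, so the direction is regressive (anticipatory).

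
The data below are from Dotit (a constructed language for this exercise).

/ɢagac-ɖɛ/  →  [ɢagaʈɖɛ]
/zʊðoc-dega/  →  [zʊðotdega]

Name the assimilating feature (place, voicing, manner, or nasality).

Comparing underlying and surface forms, /c/ → [ʈ] is the alternation; the neighbouring /ɖ/ is constant.
The change palatal → retroflex matches the place of the following /ɖ/, identifying this as place assimilation.
Checking the remaining alternation: /c/ → [t] before /d/ (palatal → alveolar, matching alveolar) — only place changes, and always toward the following segment.

place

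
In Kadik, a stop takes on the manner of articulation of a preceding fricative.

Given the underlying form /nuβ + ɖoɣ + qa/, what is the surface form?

[nuβʐoɣχa]

/ɖ/ is a voiced retroflex stop. The preceding trigger /β/ is a fricative, so /ɖ/ must become a fricative as well.
A voiced retroflex fricative is [ʐ], so the surface segment is [ʐ].
At the second juncture, /q/ likewise becomes [χ] adjacent to /ɣ/.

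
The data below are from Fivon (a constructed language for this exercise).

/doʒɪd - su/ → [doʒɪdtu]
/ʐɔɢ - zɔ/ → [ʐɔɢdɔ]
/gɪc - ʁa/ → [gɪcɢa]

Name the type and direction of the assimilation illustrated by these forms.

progressive manner assimilation

Comparing underlying and surface forms, /s/ → [t] is the alternation; the neighbouring /d/ is constant.
The change fricative → stop matches the manner of the preceding /d/, identifying this as manner assimilation.
Place and voice are unchanged, so the assimilation is partial, not total.
Checking the remaining alternations: /z/ → [d] after /ɢ/ (fricative → stop, matching a stop); /ʁ/ → [ɢ] after /c/ (fricative → stop, matching a stop) — only manner changes, and always toward the preceding segment.
Since the segment that changes follows the conditioning segment, the assimilation is progressive.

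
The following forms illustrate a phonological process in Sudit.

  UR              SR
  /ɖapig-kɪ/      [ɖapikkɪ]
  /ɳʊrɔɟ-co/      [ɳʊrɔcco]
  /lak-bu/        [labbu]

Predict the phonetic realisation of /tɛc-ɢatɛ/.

The data show regressive total assimilation (/g/ → [k] before /k/; /ɟ/ → [c] before /c/; /k/ → [b] before /b/): in every case the target segment becomes identical to its following neighbour, copying more than a single feature.
/c/ is the segment targeted by the rule; it sits immediately before /ɢ/, so it assimilates completely and surfaces as [ɢ].

[tɛɢɢatɛ]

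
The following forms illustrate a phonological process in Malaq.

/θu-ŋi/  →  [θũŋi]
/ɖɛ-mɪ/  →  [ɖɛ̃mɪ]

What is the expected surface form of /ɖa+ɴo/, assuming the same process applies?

The data show regressive nasality assimilation (vowel nasalisation): /u/ → [ũ] before /ŋ/; /ɛ/ → [ɛ̃] before /m/ — a vowel is nasalised by an immediately following nasal consonant.
/a/ sits next to the nasal /ɴ/ and is therefore nasalised to [ã].

[ɖãɴo]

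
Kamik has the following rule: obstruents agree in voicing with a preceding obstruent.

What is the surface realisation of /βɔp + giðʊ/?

The rule targets /g/ (voiced velar stop), which sits after the trigger /p/ (voiceless).
A voiceless velar stop is [k], so the surface segment is [k].

[βɔpkiðʊ]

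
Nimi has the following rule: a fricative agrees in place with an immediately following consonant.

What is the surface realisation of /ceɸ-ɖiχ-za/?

[ceʂɖisza]

/ɸ/ is a voiceless bilabial fricative. The following trigger /ɖ/ is retroflex, so /ɸ/ must become retroflex as well.
Changing only its place to retroflex gives [ʂ] — the voiceless retroflex fricative.
The same rule applies at the second boundary: /χ/ → [s] next to /z/.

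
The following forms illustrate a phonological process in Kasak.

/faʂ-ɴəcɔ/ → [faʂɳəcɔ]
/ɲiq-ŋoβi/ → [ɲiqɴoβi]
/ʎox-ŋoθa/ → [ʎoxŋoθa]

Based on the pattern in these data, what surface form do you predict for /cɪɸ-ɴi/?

The data show progressive place assimilation: /ɴ/ → [ɳ] after /ʂ/; /ŋ/ → [ɴ] after /q/. In each pair only place changes, matching the preceding consonant, while manner and voice stay constant.
Nothing changes in [ʎoxŋoθa]: there the adjacent consonants already agree in place (/ŋ/ and /x/ are both velar), so this form is consistent with the same rule.
The rule targets /ɴ/ (voiced uvular nasal), which sits after the trigger /ɸ/ (bilabial).
A voiced bilabial nasal is [m], so the surface segment is [m].

[cɪɸmi]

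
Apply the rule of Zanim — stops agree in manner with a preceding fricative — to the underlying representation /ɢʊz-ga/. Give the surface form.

/g/ is a voiced velar stop. The preceding trigger /z/ is a fricative, so /g/ must become a fricative as well.
Changing only its manner to fricative gives [ɣ] — the voiced velar fricative.

[ɢʊzɣa]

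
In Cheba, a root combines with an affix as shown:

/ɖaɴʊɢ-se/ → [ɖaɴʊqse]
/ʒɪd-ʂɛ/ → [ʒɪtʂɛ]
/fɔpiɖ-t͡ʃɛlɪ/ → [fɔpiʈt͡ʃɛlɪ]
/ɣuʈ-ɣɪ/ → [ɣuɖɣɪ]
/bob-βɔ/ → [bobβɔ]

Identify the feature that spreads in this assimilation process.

Comparing underlying and surface forms, /ɢ/ → [q] is the alternation; the neighbouring /s/ is constant.
/ɢ/ is voiced while /s/ is voiceless; the output [q] is voiceless, matching the trigger — so the feature that spreads is voicing.
The same holds elsewhere in the data: /d/ → [t] before /ʂ/ (voiced → voiceless, matching voiceless); /ɖ/ → [ʈ] before /t͡ʃ/ (voiced → voiceless, matching voiceless); /ʈ/ → [ɖ] before /ɣ/ (voiceless → voiced, matching voiced) — only voicing changes, and always toward the following segment.
Nothing changes in [bobβɔ]: there the adjacent consonants already agree in voicing (/b/ and /β/ are both voiced), so this form is consistent with the same rule.

voicing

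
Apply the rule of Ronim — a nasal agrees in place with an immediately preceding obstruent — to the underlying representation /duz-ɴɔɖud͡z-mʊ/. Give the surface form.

[duznɔɖud͡znʊ]

/ɴ/ is a voiced uvular nasal. The preceding trigger /z/ is alveolar, so /ɴ/ must become alveolar as well.
Changing only its place to alveolar gives [n] — the voiced alveolar nasal.
The same rule applies at the second boundary: /m/ → [n] next to /d͡z/.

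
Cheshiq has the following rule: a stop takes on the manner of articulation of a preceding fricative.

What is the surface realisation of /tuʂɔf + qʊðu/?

[tuʂɔfχʊðu]

The rule targets /q/ (voiceless uvular stop), which sits after the trigger /f/ (fricative).
The voiceless uvular fricative is [χ], so /q/ → [χ].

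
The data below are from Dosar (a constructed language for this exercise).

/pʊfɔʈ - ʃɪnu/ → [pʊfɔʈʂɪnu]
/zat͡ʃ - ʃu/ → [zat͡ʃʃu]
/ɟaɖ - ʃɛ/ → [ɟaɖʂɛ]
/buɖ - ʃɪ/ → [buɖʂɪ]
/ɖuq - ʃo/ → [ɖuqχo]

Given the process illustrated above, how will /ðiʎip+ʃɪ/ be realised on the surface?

The data show progressive place assimilation: /ʃ/ → [ʂ] after /ʈ/; /ʃ/ → [ʂ] after /ɖ/; /ʃ/ → [χ] after /q/. In each pair only place changes, matching the preceding consonant, while manner and voice stay constant.
Nothing changes in [zat͡ʃʃu]: there the adjacent consonants already agree in place (/ʃ/ and /t͡ʃ/ are both postalveolar), so this form is consistent with the same rule.
The rule targets /ʃ/ (voiceless postalveolar fricative), which sits after the trigger /p/ (bilabial).
The voiceless bilabial fricative is [ɸ], so /ʃ/ → [ɸ].

[ðiʎipɸɪ]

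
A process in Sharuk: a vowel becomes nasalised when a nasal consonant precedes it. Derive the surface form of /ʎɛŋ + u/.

The vowel /u/ is adjacent to the preceding nasal /ŋ/, so it acquires [+nasal] and surfaces as [ũ].

[ʎɛŋũ]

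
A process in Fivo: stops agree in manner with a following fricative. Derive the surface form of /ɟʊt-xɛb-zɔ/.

The rule targets /t/ (voiceless alveolar stop), which sits before the trigger /x/ (fricative).
Changing only its manner to fricative gives [s] — the voiceless alveolar fricative.
The same rule applies at the second boundary: /b/ → [β] next to /z/.

[ɟʊsxɛβzɔ]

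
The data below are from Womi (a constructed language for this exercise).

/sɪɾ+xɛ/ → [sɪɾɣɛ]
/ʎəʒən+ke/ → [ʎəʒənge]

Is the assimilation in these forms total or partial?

partial assimilation

Underlying /x/ is realised as [ɣ] next to /ɾ/; /ɾ/ itself does not change.
/x/ is voiceless while /ɾ/ is voiced; the output [ɣ] is voiced, matching the trigger — so the feature that spreads is voicing.
Place and manner are unchanged, so the assimilation is partial, not total.
Checking the remaining alternation: /k/ → [g] after /n/ (voiceless → voiced, matching voiced) — only voicing changes, and always toward the preceding segment.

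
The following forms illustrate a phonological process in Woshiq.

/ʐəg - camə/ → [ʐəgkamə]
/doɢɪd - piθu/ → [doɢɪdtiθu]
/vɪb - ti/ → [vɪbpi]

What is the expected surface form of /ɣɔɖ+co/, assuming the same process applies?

[ɣɔɖʈo]

The data show progressive place assimilation: /c/ → [k] after /g/; /p/ → [t] after /d/; /t/ → [p] after /b/. In each pair only place changes, matching the preceding consonant, while manner and voice stay constant.
/c/ is a voiceless palatal stop. The preceding trigger /ɖ/ is retroflex, so /c/ must become retroflex as well.
The voiceless retroflex stop is [ʈ], so /c/ → [ʈ].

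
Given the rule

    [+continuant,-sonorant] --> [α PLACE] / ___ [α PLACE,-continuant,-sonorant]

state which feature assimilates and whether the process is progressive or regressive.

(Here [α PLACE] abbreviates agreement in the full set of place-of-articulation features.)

The shared variable α links the value of the place features (abbreviated [PLACE]) on the target to the same value on the neighbouring segment, so place is the feature that assimilates.
Since the environment is written after the underscore, the trigger follows the target; the direction is regressive.

regressive place assimilation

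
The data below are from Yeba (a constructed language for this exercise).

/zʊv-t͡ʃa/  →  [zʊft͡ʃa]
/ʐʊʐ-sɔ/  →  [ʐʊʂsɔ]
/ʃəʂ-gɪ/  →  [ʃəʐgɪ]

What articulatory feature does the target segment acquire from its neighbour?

voicing

The segment that alternates is /v/, which surfaces as [f] when adjacent to /t͡ʃ/.
/v/ is voiced while /t͡ʃ/ is voiceless; the output [f] is voiceless, matching the trigger — so the feature that spreads is voicing.
The other alternating forms pattern the same way: /ʐ/ → [ʂ] before /s/ (voiced → voiceless, matching voiceless); /ʂ/ → [ʐ] before /g/ (voiceless → voiced, matching voiced) — only voicing changes, and always toward the following segment.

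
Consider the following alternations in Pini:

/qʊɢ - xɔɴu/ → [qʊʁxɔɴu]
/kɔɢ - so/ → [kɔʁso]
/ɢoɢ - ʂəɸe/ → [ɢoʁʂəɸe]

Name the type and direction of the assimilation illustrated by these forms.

regressive manner assimilation

Underlying /ɢ/ is realised as [ʁ] next to /x/; /x/ itself does not change.
The change stop → fricative matches the manner of the following /x/, identifying this as manner assimilation.
Place and voice are unchanged, so the assimilation is partial, not total.
Checking the remaining alternations: /ɢ/ → [ʁ] before /s/ (stop → fricative, matching a fricative); /ɢ/ → [ʁ] before /ʂ/ (stop → fricative, matching a fricative) — only manner changes, and always toward the following segment.
The trigger is the following segment, so the direction is regressive (anticipatory).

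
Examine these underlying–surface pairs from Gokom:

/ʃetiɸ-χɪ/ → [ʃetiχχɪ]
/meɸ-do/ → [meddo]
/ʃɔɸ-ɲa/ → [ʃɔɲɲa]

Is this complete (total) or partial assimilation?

Comparing underlying and surface forms, /ɸ/ → [d] is the alternation; the neighbouring /d/ is constant.
The output [d] is identical to the trigger /d/ — every feature (place, manner, voicing) has been copied — so this is total assimilation.
The other forms behave the same way: /ɸ/ → [χ] before /χ/; /ɸ/ → [ɲ] before /ɲ/ — in each case the output is a copy of the following consonant.

total assimilation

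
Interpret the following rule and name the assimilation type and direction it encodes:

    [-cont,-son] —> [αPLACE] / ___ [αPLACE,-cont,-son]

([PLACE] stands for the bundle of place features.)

regressive place assimilation

The shared variable α links the value of the place features (abbreviated [PLACE]) on the target to the same value on the neighbouring segment, so place is the feature that assimilates.
The conditioning segment sits to the right of the focus bar, meaning the trigger follows the segment that changes — regressive assimilation.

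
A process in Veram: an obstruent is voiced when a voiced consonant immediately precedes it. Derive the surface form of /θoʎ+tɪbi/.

[θoʎdɪbi]

The rule targets /t/ (voiceless alveolar stop), which sits after the trigger /ʎ/ (voiced).
The voiced alveolar stop is [d], so /t/ → [d].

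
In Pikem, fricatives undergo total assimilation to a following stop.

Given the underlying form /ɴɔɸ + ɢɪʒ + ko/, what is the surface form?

[ɴɔɢɢɪkko]

/ɸ/ is the segment targeted by the rule; it sits immediately before /ɢ/, so it assimilates completely and surfaces as [ɢ].
At the second juncture, /ʒ/ likewise becomes [k] adjacent to /k/.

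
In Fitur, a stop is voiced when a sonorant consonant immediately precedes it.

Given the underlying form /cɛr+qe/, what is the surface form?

[cɛrɢe]

The rule targets /q/ (voiceless uvular stop), which sits after the trigger /r/ (voiced).
Changing only its voicing to voiced gives [ɢ] — the voiced uvular stop.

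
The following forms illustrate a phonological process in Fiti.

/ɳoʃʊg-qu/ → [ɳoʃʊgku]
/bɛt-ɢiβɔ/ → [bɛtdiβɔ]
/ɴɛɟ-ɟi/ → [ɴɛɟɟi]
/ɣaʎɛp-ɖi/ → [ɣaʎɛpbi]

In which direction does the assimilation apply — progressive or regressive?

Underlying /q/ is realised as [k] next to /g/; /g/ itself does not change.
The change uvular → velar matches the place of the preceding /g/, identifying this as place assimilation.
Checking the remaining alternations: /ɢ/ → [d] after /t/ (uvular → alveolar, matching alveolar); /ɖ/ → [b] after /p/ (retroflex → bilabial, matching bilabial) — only place changes, and always toward the preceding segment.
Nothing changes in [ɴɛɟɟi]: there the adjacent consonants already agree in place (/ɟ/ and /ɟ/ are both palatal), so this form is consistent with the same rule.
Since the segment that changes follows the conditioning segment, the assimilation is progressive.

progressive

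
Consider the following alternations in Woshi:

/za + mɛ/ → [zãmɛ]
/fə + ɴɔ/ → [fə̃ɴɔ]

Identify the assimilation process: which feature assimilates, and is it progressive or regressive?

The vowel /a/ surfaces as nasalised [ã] next to the following nasal /m/ — it has acquired the [+nasal] feature of its neighbour.
The other form shows the same pattern: /ə/ → [ə̃] before /ɴ/ — each time a vowel is nasalised next to a following nasal.
Because the conditioning nasal is to the right of the vowel that changes, the process is regressive (anticipatory).

regressive nasality assimilation (vowel nasalisation)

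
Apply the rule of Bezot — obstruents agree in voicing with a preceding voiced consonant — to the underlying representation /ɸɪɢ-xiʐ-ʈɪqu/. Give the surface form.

/x/ is a voiceless velar fricative. The preceding trigger /ɢ/ is voiced, so /x/ must become voiced as well.
Changing only its voicing to voiced gives [ɣ] — the voiced velar fricative.
At the second juncture, /ʈ/ likewise becomes [ɖ] adjacent to /ʐ/.

[ɸɪɢɣiʐɖɪqu]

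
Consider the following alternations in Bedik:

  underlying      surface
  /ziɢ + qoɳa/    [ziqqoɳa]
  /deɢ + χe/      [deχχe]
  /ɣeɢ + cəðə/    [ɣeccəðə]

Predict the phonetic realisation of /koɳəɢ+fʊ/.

The data show regressive total assimilation (/ɢ/ → [q] before /q/; /ɢ/ → [χ] before /χ/; /ɢ/ → [c] before /c/): in every case the target segment becomes identical to its following neighbour, copying more than a single feature.
/ɢ/ is the segment targeted by the rule; it sits immediately before /f/, so it assimilates completely and surfaces as [f].

[koɳəffʊ]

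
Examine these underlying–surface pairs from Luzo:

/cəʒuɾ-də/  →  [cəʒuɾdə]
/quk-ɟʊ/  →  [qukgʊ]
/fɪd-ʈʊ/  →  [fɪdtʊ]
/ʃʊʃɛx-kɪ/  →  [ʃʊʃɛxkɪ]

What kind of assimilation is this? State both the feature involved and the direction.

Comparing underlying and surface forms, /ɟ/ → [g] is the alternation; the neighbouring /k/ is constant.
/ɟ/ is palatal while /k/ is velar; the output [g] is velar, matching the trigger — so the feature that spreads is place.
Manner and voice are unchanged, so the assimilation is partial, not total.
The other alternating form patterns the same way: /ʈ/ → [t] after /d/ (retroflex → alveolar, matching alveolar) — only place changes, and always toward the preceding segment.
Nothing changes in [cəʒuɾdə], [ʃʊʃɛxkɪ]: there the adjacent consonants already agree in place (/d/ and /ɾ/ are both alveolar; /k/ and /x/ are both velar), so these forms are consistent with the same rule.
Since the segment that changes follows the conditioning segment, the assimilation is progressive.

progressive place assimilation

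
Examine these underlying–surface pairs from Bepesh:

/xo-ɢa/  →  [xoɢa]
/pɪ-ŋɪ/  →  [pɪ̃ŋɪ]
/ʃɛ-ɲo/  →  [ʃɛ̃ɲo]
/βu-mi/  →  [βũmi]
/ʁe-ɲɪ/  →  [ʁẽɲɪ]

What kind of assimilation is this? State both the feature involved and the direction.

regressive nasality assimilation (vowel nasalisation)

The vowel /ɪ/ surfaces as nasalised [ɪ̃] next to the following nasal /ŋ/ — it has acquired the [+nasal] feature of its neighbour.
Likewise in the remaining data: /ɛ/ → [ɛ̃] before /ɲ/; /u/ → [ũ] before /m/; /e/ → [ẽ] before /ɲ/ — each time a vowel is nasalised next to a following nasal.
No change occurs in [xoɢa] because the vowel at the boundary is adjacent to an oral consonant, not a nasal (/o/ next to /ɢ/).
Because the conditioning nasal is to the right of the vowel that changes, the process is regressive (anticipatory).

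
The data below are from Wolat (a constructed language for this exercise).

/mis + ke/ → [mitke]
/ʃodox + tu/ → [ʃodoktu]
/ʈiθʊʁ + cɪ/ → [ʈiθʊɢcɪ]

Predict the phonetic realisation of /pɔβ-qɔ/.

[pɔbqɔ]

The data show regressive manner assimilation: /s/ → [t] before /k/; /x/ → [k] before /t/; /ʁ/ → [ɢ] before /c/. In each pair only manner changes, matching the following consonant, while place and voice stay constant.
The rule targets /β/ (voiced bilabial fricative), which sits before the trigger /q/ (stop).
The voiced bilabial stop is [b], so /β/ → [b].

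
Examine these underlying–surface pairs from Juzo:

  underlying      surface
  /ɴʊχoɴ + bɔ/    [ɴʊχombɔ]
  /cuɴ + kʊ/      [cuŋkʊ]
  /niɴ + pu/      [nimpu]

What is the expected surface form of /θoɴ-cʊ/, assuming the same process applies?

The data show regressive place assimilation: /ɴ/ → [m] before /b/; /ɴ/ → [ŋ] before /k/; /ɴ/ → [m] before /p/. In each pair only place changes, matching the following consonant, while manner and voice stay constant.
/ɴ/ is a voiced uvular nasal. The following trigger /c/ is palatal, so /ɴ/ must become palatal as well.
Changing only its place to palatal gives [ɲ] — the voiced palatal nasal.

[θoɲcʊ]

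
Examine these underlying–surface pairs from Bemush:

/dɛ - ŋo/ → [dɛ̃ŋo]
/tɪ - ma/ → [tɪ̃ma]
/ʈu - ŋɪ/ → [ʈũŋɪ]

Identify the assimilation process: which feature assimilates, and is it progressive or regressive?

regressive nasality assimilation (vowel nasalisation)

The vowel /ɛ/ surfaces as nasalised [ɛ̃] next to the following nasal /ŋ/ — it has acquired the [+nasal] feature of its neighbour.
Likewise in the remaining data: /ɪ/ → [ɪ̃] before /m/; /u/ → [ũ] before /ŋ/ — each time a vowel is nasalised next to a following nasal.
Because the conditioning nasal is to the right of the vowel that changes, the process is regressive (anticipatory).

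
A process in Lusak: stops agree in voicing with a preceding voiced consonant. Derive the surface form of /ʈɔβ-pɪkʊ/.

/p/ is a voiceless bilabial stop. The preceding trigger /β/ is voiced, so /p/ must become voiced as well.
Changing only its voicing to voiced gives [b] — the voiced bilabial stop.

[ʈɔβbɪkʊ]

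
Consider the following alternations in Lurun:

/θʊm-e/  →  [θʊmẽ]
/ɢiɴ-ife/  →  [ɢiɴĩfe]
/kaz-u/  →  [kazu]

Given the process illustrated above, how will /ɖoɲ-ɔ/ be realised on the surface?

[ɖoɲɔ̃]

The data show progressive nasality assimilation (vowel nasalisation): /e/ → [ẽ] after /m/; /i/ → [ĩ] after /ɴ/ — a vowel is nasalised by an immediately preceding nasal consonant.
No change occurs in [kazu] because the vowel at the boundary is adjacent to an oral consonant, not a nasal (/u/ next to /z/).
The vowel /ɔ/ is adjacent to the preceding nasal /ɲ/, so it acquires [+nasal] and surfaces as [ɔ̃].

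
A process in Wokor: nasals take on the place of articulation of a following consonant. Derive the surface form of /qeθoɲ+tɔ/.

The rule targets /ɲ/ (voiced palatal nasal), which sits before the trigger /t/ (alveolar).
Changing only its place to alveolar gives [n] — the voiced alveolar nasal.

[qeθontɔ]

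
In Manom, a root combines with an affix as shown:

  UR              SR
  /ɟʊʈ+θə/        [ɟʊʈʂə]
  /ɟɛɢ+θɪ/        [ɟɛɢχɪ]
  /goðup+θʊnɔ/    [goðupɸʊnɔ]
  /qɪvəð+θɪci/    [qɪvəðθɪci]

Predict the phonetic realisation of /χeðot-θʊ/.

The data show progressive place assimilation: /θ/ → [ʂ] after /ʈ/; /θ/ → [χ] after /ɢ/; /θ/ → [ɸ] after /p/. In each pair only place changes, matching the preceding consonant, while manner and voice stay constant.
Nothing changes in [qɪvəðθɪci]: there the adjacent consonants already agree in place (/θ/ and /ð/ are both dental), so this form is consistent with the same rule.
/θ/ is a voiceless dental fricative. The preceding trigger /t/ is alveolar, so /θ/ must become alveolar as well.
Changing only its place to alveolar gives [s] — the voiceless alveolar fricative.

[χeðotsʊ]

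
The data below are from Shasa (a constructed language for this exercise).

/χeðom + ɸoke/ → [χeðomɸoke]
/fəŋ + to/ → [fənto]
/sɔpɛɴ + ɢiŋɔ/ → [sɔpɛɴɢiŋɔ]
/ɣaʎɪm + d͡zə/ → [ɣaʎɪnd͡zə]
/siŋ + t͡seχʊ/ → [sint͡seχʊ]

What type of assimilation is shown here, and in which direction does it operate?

regressive place assimilation

Comparing underlying and surface forms, /ŋ/ → [n] is the alternation; the neighbouring /t/ is constant.
The change velar → alveolar matches the place of the following /t/, identifying this as place assimilation.
Manner and voice are unchanged, so the assimilation is partial, not total.
Checking the remaining alternations: /m/ → [n] before /d͡z/ (bilabial → alveolar, matching alveolar); /ŋ/ → [n] before /t͡s/ (velar → alveolar, matching alveolar) — only place changes, and always toward the following segment.
Nothing changes in [χeðomɸoke], [sɔpɛɴɢiŋɔ]: there the adjacent consonants already agree in place (/m/ and /ɸ/ are both bilabial; /ɴ/ and /ɢ/ are both uvular), so these forms are consistent with the same rule.
Since the segment that changes precedes the conditioning segment, the assimilation is regressive.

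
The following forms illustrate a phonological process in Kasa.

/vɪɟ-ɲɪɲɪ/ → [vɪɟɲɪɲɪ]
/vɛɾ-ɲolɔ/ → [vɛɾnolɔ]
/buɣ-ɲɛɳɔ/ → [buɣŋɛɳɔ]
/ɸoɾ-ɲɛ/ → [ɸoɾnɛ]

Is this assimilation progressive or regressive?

Comparing underlying and surface forms, /ɲ/ → [n] is the alternation; the neighbouring /ɾ/ is constant.
/ɲ/ is palatal while /ɾ/ is alveolar; the output [n] is alveolar, matching the trigger — so the feature that spreads is place.
Checking the remaining alternation: /ɲ/ → [ŋ] after /ɣ/ (palatal → velar, matching velar) — only place changes, and always toward the preceding segment.
No alternation appears in [vɪɟɲɪɲɪ]: there the adjacent consonants already agree in place (/ɲ/ and /ɟ/ are both palatal), so this form is consistent with the same rule.
The trigger is the preceding segment, so the direction is progressive (perseverative).

progressive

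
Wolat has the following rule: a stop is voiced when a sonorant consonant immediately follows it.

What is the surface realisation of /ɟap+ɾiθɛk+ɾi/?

/p/ is a voiceless bilabial stop. The following trigger /ɾ/ is voiced, so /p/ must become voiced as well.
Changing only its voicing to voiced gives [b] — the voiced bilabial stop.
At the second juncture, /k/ likewise becomes [g] adjacent to /ɾ/.

[ɟabɾiθɛgɾi]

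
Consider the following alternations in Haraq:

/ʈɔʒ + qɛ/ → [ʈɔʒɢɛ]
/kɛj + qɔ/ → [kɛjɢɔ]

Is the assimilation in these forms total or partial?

partial assimilation

Underlying /q/ is realised as [ɢ] next to /ʒ/; /ʒ/ itself does not change.
The change voiceless → voiced matches the voicing of the preceding /ʒ/, identifying this as voicing assimilation.
Place and manner are unchanged, so the assimilation is partial, not total.
The other alternating form patterns the same way: /q/ → [ɢ] after /j/ (voiceless → voiced, matching voiced) — only voicing changes, and always toward the preceding segment.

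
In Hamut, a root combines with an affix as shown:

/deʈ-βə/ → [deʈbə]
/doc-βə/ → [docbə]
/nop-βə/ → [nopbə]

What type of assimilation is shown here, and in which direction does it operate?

Comparing underlying and surface forms, /β/ → [b] is the alternation; the neighbouring /ʈ/ is constant.
/β/ is a fricative while /ʈ/ is a stop; the output [b] is a stop, matching the trigger — so the feature that spreads is manner.
Place and voice are unchanged, so the assimilation is partial, not total.
Checking the remaining alternations: /β/ → [b] after /c/ (fricative → stop, matching a stop); /β/ → [b] after /p/ (fricative → stop, matching a stop) — only manner changes, and always toward the preceding segment.
Since the segment that changes follows the conditioning segment, the assimilation is progressive.

progressive manner assimilation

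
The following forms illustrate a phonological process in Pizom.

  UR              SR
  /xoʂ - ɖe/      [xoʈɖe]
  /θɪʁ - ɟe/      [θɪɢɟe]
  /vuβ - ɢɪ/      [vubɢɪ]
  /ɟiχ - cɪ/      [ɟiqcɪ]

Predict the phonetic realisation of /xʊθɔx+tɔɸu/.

[xʊθɔktɔɸu]

The data show regressive manner assimilation: /ʂ/ → [ʈ] before /ɖ/; /ʁ/ → [ɢ] before /ɟ/; /β/ → [b] before /ɢ/; /χ/ → [q] before /c/. In each pair only manner changes, matching the following consonant, while place and voice stay constant.
The rule targets /x/ (voiceless velar fricative), which sits before the trigger /t/ (stop).
A voiceless velar stop is [k], so the surface segment is [k].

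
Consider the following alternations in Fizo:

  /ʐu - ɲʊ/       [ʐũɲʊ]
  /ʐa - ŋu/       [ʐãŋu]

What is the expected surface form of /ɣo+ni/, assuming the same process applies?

[ɣõni]

The data show regressive nasality assimilation (vowel nasalisation): /u/ → [ũ] before /ɲ/; /a/ → [ã] before /ŋ/ — a vowel is nasalised by an immediately following nasal consonant.
/o/ sits next to the nasal /n/ and is therefore nasalised to [õ].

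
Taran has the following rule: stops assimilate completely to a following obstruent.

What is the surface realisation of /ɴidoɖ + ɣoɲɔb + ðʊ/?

/ɖ/ is the segment targeted by the rule; it sits immediately before /ɣ/, so it assimilates completely and surfaces as [ɣ].
The same rule applies at the second boundary: /b/ → [ð] next to /ð/.

[ɴidoɣɣoɲɔððʊ]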